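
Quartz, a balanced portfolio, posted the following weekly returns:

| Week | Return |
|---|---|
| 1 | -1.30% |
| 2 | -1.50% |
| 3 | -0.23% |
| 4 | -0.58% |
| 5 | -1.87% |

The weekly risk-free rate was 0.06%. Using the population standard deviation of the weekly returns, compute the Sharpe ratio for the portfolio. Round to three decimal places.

-1.916

r̄ = (-1.3 − 1.5 − 0.23 − 0.58 − 1.87) / 5 = -1.0960%
Σ(r − r̄)² = (-1.3 − (-1.0960))² + (-1.5 − (-1.0960))² + (-0.23 − (-1.0960))² + … = 1.8201
population σ = √(1.8201 / 5) = √0.3640 = 0.6033%
Sharpe = (r̄ − rf) / σ = (-1.0960 − 0.06) / 0.6033 = -1.1560 / 0.6033 = -1.9161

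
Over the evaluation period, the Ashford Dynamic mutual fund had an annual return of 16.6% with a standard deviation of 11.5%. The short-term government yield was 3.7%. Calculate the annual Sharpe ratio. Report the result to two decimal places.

Sharpe = (Rp − Rf) / σp = (16.6% − 3.7%) / 11.5% = 12.90% / 11.5% = 1.1217

1.12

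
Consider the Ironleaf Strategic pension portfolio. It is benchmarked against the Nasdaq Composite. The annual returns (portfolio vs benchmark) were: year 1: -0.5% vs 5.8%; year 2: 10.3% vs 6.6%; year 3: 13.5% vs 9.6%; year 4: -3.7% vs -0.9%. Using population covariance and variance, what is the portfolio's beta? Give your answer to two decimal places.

1.61

r̄p = 4.9000%,  r̄m = 5.2750%
Cov = Σ(rp − r̄p)(rm − r̄m) / 4 = 23.6550
Var(rm) = Σ(rm − r̄m)² / 4 = 14.7169
β = Cov / Var = 23.6550 / 14.7169 = 1.6073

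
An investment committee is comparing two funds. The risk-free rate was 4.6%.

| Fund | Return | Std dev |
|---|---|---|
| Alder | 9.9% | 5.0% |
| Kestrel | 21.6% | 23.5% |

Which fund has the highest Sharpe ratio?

Alder: Sharpe ratio = (9.9% − 4.6%) / 5.0% = 1.060
Kestrel: Sharpe ratio = (21.6% − 4.6%) / 23.5% = 0.723
Highest: Alder (1.060).

Alder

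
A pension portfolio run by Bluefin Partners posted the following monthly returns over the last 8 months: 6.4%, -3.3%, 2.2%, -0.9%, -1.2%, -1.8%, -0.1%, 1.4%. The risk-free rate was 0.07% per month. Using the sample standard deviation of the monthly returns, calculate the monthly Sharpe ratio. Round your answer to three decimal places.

0.089

Mean return r̄ = 2.70 / 8 = 0.3375%
Σ(r − r̄)² = (6.4 − 0.3375)² + (-3.3 − 0.3375)² + … = 63.2388
σ = √[63.2388 / 7] = 3.0057%
Sharpe = (r̄ − rf) / σ = (0.3375 − 0.07) / 3.0057 = 0.2675 / 3.0057 = 0.0890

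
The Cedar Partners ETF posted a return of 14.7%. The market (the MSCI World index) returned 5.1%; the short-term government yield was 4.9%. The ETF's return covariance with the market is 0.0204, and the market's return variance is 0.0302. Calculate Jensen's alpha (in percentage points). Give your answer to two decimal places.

β = Cov / Var = 0.0204 / 0.0302 = 0.6755
E[R] = Rf + β(Rm − Rf) = 4.9% + 0.6755 × (5.1% − 4.9%) = 5.0351%
α = Rp − E[R] = 14.7% − 5.0351% = 9.6649

9.66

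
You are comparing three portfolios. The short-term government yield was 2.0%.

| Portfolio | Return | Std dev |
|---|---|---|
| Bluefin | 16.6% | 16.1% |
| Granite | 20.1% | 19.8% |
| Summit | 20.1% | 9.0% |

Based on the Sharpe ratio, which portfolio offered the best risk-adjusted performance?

Bluefin: Sharpe ratio = (16.6% − 2.0%) / 16.1% = 0.907
Granite: Sharpe ratio = (20.1% − 2.0%) / 19.8% = 0.914
Summit: Sharpe ratio = (20.1% − 2.0%) / 9.0% = 2.011
Highest: Summit (2.011).

Summit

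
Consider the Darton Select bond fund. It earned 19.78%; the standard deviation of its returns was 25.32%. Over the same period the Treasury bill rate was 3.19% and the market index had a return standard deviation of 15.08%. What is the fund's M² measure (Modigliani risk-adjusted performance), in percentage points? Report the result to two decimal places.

13.07

Sharpe = (Rp − Rf) / σp = (19.78% − 3.19%) / 25.32% = 0.6552
M² = Rf + Sharpe × σm = 3.19% + 0.6552 × 15.08% = 13.0704%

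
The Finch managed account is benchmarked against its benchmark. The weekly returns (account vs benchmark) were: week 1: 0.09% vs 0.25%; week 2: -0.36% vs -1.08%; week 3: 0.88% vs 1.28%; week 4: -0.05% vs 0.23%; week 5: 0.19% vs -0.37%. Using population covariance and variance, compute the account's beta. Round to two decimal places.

r̄p = 0.1500%,  r̄m = 0.0620%
Cov = Σ(rp − r̄p)(rm − r̄m) / 5 = 0.2819
Var(rm) = Σ(rm − r̄m)² / 5 = 0.6076
β = Cov / Var = 0.2819 / 0.6076 = 0.4640

0.46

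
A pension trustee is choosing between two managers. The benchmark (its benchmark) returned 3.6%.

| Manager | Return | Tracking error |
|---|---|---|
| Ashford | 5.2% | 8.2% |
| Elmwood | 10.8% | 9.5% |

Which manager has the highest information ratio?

Elmwood

Ashford: IR = (5.2% − 3.6%) / 8.2% = 0.195
Elmwood: IR = (10.8% − 3.6%) / 9.5% = 0.758
Highest: Elmwood (0.758).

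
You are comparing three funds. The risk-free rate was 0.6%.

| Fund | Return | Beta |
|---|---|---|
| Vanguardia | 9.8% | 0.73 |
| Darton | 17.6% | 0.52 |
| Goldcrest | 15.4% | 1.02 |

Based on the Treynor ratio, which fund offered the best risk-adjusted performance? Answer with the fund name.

Vanguardia: Treynor = (9.8% − 0.6%) / 0.73 = 12.603
Darton: Treynor = (17.6% − 0.6%) / 0.52 = 32.692
Goldcrest: Treynor = (15.4% − 0.6%) / 1.02 = 14.510
Highest: Darton (32.692).

Darton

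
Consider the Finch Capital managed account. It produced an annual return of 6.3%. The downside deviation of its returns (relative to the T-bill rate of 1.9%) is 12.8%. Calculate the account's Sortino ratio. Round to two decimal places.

Sortino = (Rp − Rf) / σd = (6.3% − 1.9%) / 12.8% = 4.40% / 12.8% = 0.3438

0.34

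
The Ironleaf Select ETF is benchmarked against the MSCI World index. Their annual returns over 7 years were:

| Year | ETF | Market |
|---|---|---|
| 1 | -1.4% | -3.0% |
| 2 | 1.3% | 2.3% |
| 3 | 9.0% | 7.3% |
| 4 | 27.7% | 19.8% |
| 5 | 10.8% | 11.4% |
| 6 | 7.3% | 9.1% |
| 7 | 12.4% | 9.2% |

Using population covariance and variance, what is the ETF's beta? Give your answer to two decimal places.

r̄p = 9.5857%,  r̄m = 8.0143%
Cov = Σ(rp − r̄p)(rm − r̄m) / 7 = 55.3173
Var(rm) = Σ(rm − r̄m)² / 7 = 43.9184
β = Cov / Var = 55.3173 / 43.9184 = 1.2595

1.26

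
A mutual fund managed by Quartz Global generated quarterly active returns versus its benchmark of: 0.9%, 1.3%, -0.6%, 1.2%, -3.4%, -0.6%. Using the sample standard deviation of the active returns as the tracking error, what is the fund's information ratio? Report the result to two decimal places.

Mean return μ = -1.20 / 6 = -0.2000%
Sample std dev = √[15.9800 / 5] = 1.7877%
IR = μ / tracking error = -0.2000 / 1.7877 = -0.1119

-0.11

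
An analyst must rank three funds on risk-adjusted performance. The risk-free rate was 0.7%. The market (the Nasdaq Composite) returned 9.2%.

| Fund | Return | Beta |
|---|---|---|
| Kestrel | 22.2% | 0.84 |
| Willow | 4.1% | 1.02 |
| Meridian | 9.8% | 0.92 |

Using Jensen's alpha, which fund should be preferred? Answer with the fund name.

Kestrel

Kestrel: α = 22.2% − [0.7% + 0.84 × (9.2% − 0.7%)] = 14.360
Willow: α = 4.1% − [0.7% + 1.02 × (9.2% − 0.7%)] = -5.270
Meridian: α = 9.8% − [0.7% + 0.92 × (9.2% − 0.7%)] = 1.280
Highest: Kestrel (14.360).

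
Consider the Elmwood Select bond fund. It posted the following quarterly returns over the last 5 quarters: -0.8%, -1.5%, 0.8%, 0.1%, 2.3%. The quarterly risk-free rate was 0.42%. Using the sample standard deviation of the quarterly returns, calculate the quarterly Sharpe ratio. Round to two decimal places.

r̄ = (-0.8 − 1.5 + 0.8 + 0.1 + 2.3) / 5 = 0.90 / 5 = 0.1800%
Σ(r − r̄)² = 8.6680; sample σ = √(8.6680/4) = 1.4721%
Sharpe = (r̄ − rf) / σ = (0.1800 − 0.42) / 1.4721 = -0.2400 / 1.4721 = -0.1630

-0.16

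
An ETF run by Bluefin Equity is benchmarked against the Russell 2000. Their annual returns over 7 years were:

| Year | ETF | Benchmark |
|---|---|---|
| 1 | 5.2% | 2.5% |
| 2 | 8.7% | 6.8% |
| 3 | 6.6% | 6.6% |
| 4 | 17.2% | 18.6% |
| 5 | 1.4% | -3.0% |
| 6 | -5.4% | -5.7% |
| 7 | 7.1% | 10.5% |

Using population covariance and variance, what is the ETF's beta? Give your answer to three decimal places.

0.802

r̄p = 5.8286%,  r̄m = 5.1857%
Cov = Σ(rp − r̄p)(rm − r̄m) / 7 = 46.4561
Var(rm) = Σ(rm − r̄m)² / 7 = 57.9298
β = Cov / Var = 46.4561 / 57.9298 = 0.8019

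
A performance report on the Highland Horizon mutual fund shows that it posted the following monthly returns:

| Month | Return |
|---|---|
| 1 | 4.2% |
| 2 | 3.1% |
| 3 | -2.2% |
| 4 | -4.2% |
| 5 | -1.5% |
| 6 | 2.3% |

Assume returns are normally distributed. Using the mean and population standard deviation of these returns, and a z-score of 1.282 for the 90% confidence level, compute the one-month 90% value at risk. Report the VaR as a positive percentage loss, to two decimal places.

Mean return r̄ = 1.70 / 6 = 0.2833%
Population σ = √[Σ(r − r̄)² / 6] = √[56.7883 / 6] = √9.4647 = 3.0765%
VaR = −(r̄ − z·σ) = −(0.2833 − 1.282 × 3.0765) = −(-3.6608) = 3.6608%

3.66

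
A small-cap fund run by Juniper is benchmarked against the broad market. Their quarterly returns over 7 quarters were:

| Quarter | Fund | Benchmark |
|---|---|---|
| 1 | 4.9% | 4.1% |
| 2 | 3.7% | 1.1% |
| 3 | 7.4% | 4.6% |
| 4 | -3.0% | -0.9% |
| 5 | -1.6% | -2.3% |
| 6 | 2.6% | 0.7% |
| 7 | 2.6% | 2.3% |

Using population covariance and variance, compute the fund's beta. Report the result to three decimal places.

r̄p = 2.3714%,  r̄m = 1.3714%
Cov = Σ(rp − r̄p)(rm − r̄m) / 7 = 7.0878
Var(rm) = Σ(rm − r̄m)² / 7 = 5.4135
β = Cov / Var = 7.0878 / 5.4135 = 1.3093

1.309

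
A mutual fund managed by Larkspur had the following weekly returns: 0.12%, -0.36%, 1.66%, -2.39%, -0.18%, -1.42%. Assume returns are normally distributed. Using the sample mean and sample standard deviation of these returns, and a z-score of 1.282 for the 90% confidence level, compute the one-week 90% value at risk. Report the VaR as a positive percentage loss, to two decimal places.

r̄ = (0.12 − 0.36 + 1.66 − 2.39 − 0.18 − 1.42) / 6 = -2.570 / 6 = -0.4283%
Σ(r − r̄)² = (0.12 − (-0.4283))² + (-0.36 − (-0.4283))² + … = 9.5597
σ = √[9.5597 / 5] = 1.3827%
VaR = −(r̄ − z·σ) = −(-0.4283 − 1.282 × 1.3827) = −(-2.2009) = 2.2009%

2.20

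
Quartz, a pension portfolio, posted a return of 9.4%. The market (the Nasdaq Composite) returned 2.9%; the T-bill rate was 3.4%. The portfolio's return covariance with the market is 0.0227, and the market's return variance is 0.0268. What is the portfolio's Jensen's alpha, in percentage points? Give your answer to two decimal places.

β = Cov / Var = 0.0227 / 0.0268 = 0.8470
E[R] = Rf + β(Rm − Rf) = 3.4% + 0.8470 × (2.9% − 3.4%) = 2.9765%
α = Rp − E[R] = 9.4% − 2.9765% = 6.4235

6.42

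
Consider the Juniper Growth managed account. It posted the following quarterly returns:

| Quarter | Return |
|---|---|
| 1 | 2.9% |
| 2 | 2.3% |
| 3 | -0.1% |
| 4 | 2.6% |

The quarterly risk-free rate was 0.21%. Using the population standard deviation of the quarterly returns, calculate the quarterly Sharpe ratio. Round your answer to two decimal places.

r̄ = (2.9 + 2.3 − 0.1 + 2.6) / 4 = 7.70 / 4 = 1.9250%
Population σ = √[Σ(r − r̄)² / 4] = √[5.6475 / 4] = √1.4119 = 1.1882%
Sharpe = (r̄ − rf) / σ = (1.9250 − 0.21) / 1.1882 = 1.7150 / 1.1882 = 1.4434

1.44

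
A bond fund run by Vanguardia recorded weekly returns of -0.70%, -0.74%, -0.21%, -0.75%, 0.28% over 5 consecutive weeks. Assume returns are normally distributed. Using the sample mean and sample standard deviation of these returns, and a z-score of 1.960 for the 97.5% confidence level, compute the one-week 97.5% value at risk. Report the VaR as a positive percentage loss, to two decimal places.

1.31

r̄ = (-0.7 − 0.74 − 0.21 − 0.75 + 0.28) / 5 = -2.120 / 5 = -0.4240%
Sample σ = √[Σ(r − r̄)² / 4] = √[0.8237 / 4] = √0.2059 = 0.4538%
VaR = −(r̄ − z·σ) = −(-0.4240 − 1.960 × 0.4538) = −(-1.3134) = 1.3134%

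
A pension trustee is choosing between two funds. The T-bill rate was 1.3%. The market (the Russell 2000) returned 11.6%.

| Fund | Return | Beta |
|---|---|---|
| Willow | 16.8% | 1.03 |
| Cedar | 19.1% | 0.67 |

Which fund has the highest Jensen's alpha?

Willow: α = 16.8% − [1.3% + 1.03 × (11.6% − 1.3%)] = 4.891
Cedar: α = 19.1% − [1.3% + 0.67 × (11.6% − 1.3%)] = 10.899
Highest: Cedar (10.899).

Cedar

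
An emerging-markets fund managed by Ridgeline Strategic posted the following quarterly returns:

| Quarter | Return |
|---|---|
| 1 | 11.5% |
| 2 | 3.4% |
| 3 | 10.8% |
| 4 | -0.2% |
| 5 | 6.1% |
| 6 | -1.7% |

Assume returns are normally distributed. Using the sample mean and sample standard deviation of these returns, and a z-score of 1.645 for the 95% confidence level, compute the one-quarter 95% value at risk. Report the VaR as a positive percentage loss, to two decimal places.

Mean return r̄ = 29.90 / 6 = 4.9833%
Sample std dev = √[151.5883 / 5] = 5.5061%
VaR = −(r̄ − z·σ) = −(4.9833 − 1.645 × 5.5061) = −(-4.0742) = 4.0742%

4.07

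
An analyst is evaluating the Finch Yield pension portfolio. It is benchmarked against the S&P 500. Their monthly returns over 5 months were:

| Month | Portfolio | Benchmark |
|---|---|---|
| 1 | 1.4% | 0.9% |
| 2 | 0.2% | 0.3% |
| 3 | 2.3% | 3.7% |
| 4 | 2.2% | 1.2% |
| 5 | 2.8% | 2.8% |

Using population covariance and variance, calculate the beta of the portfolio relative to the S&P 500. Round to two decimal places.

0.56

r̄p = 1.7800%,  r̄m = 1.7800%
Cov = Σ(rp − r̄p)(rm − r̄m) / 5 = 0.8936
Var(rm) = Σ(rm − r̄m)² / 5 = 1.6056
β = Cov / Var = 0.8936 / 1.6056 = 0.5566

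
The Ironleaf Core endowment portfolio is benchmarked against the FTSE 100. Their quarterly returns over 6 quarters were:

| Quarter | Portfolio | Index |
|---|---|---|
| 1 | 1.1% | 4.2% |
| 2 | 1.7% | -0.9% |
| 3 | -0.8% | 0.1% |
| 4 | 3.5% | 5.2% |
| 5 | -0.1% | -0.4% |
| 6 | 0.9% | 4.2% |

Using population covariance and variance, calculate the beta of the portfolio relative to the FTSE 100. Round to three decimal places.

0.319

r̄p = 1.0500%,  r̄m = 2.0667%
Cov = Σ(rp − r̄p)(rm − r̄m) / 6 = 2.0017
Var(rm) = Σ(rm − r̄m)² / 6 = 6.2789
β = Cov / Var = 2.0017 / 6.2789 = 0.3188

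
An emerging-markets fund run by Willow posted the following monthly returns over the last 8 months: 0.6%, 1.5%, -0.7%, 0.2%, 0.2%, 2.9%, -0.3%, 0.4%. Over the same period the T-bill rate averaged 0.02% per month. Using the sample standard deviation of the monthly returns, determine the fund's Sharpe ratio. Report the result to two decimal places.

r̄ = (0.6 + 1.5 − 0.7 + 0.2 + 0.2 + 2.9 − 0.3 + 0.4) / 8 = 0.6000%
Σ(r − r̄)² = (0.6 − 0.6000)² + (1.5 − 0.6000)² + … = 8.9600
sample σ = √(8.9600 / 7) = √1.2800 = 1.1314%
Sharpe = (r̄ − rf) / σ = (0.6000 − 0.02) / 1.1314 = 0.5800 / 1.1314 = 0.5126

0.51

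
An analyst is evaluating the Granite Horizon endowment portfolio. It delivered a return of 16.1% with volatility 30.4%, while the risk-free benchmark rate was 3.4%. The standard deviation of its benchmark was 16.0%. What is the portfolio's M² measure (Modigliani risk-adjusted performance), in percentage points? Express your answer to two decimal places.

10.08

Sharpe = (Rp − Rf) / σp = (16.1% − 3.4%) / 30.4% = 0.4178
M² = Rf + Sharpe × σm = 3.4% + 0.4178 × 16.0% = 10.0848%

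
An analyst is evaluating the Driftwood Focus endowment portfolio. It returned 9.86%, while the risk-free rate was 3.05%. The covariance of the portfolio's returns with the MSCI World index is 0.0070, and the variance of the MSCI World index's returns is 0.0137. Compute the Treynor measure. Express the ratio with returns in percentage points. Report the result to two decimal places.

β = Cov / Var = 0.0070 / 0.0137 = 0.5109
Treynor = (Rp − Rf) / β = (9.86% − 3.05%) / 0.5109 = 6.81 / 0.5109 = 13.3294

13.33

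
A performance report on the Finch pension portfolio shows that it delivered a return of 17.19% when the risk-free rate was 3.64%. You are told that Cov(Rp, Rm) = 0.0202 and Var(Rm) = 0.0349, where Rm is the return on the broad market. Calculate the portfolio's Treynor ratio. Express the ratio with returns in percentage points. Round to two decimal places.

23.41

β = Cov / Var = 0.0202 / 0.0349 = 0.5788
Treynor = (Rp − Rf) / β = (17.19% − 3.64%) / 0.5788 = 13.55 / 0.5788 = 23.4105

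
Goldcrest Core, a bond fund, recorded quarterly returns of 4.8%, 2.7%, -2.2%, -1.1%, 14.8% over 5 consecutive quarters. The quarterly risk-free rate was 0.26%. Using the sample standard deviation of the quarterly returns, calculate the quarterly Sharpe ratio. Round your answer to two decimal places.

0.52

r̄ = (4.8 + 2.7 − 2.2 − 1.1 + 14.8) / 5 = 3.8000%
Σ(r − r̄)² = (4.8 − 3.8000)² + (2.7 − 3.8000)² + … = 183.2200
sample σ = √(183.2200 / 4) = √45.8050 = 6.7679%
Sharpe = (r̄ − rf) / σ = (3.8000 − 0.26) / 6.7679 = 3.5400 / 6.7679 = 0.5231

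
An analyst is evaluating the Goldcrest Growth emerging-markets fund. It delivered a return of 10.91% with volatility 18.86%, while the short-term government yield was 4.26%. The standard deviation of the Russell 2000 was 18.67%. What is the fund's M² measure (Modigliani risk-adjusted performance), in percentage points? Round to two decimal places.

10.84

Sharpe = (Rp − Rf) / σp = (10.91% − 4.26%) / 18.86% = 0.3526
M² = Rf + Sharpe × σm = 4.26% + 0.3526 × 18.67% = 10.8430%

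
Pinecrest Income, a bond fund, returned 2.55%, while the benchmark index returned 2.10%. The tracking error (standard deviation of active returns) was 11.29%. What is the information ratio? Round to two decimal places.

IR = (Rp − Rb) / TE = (2.55% − 2.10%) / 11.29% = 0.45% / 11.29% = 0.0399

0.04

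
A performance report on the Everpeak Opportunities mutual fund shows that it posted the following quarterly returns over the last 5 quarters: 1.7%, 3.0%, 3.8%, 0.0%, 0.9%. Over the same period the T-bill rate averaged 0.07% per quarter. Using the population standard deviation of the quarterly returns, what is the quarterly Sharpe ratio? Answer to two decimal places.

μ = (1.7 + 3 + 3.8 + 0 + 0.9) / 5 = 9.40 / 5 = 1.8800%
Population std dev = √[9.4680 / 5] = 1.3761%
Sharpe = (μ − rf) / σ = (1.8800 − 0.07) / 1.3761 = 1.8100 / 1.3761 = 1.3153

1.32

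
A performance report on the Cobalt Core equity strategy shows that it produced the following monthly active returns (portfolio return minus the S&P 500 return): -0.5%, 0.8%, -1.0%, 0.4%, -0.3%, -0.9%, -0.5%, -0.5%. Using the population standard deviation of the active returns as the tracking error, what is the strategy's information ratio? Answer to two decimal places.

r̄ = (-0.5 + 0.8 − 1 + 0.4 − 0.3 − 0.9 − 0.5 − 0.5) / 8 = -2.50 / 8 = -0.3125%
Population σ = √[Σ(r − r̄)² / 8] = √[2.6688 / 8] = √0.3336 = 0.5776%
IR = r̄ / tracking error = -0.3125 / 0.5776 = -0.5410

-0.54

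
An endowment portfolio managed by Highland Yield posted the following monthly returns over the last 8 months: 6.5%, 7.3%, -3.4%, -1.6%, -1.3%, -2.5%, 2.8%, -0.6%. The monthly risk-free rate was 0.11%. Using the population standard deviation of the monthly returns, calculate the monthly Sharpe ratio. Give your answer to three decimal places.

0.205

Mean return r̄ = 7.20 / 8 = 0.9000%
Population std dev = √[119.3200 / 8] = 3.8620%
Sharpe = (r̄ − rf) / σ = (0.9000 − 0.11) / 3.8620 = 0.7900 / 3.8620 = 0.2046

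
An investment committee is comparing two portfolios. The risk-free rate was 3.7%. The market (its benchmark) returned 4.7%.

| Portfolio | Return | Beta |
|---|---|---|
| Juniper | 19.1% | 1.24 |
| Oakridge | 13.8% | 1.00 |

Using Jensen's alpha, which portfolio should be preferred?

Juniper: α = 19.1% − [3.7% + 1.24 × (4.7% − 3.7%)] = 14.160
Oakridge: α = 13.8% − [3.7% + 1.00 × (4.7% − 3.7%)] = 9.100
Highest: Juniper (14.160).

Juniper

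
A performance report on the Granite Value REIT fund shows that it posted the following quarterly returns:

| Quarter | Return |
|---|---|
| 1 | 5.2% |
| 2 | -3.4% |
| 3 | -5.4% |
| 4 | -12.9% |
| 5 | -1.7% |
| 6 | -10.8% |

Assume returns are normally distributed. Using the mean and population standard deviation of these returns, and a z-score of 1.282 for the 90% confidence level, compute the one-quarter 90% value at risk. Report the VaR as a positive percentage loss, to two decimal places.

12.48

Mean return r̄ = -29.00 / 6 = -4.8333%
Σ(r − r̄)² = (5.2 − (-4.8333))² + (-3.4 − (-4.8333))² + (-5.4 − (-4.8333))² + … = 213.5333
population σ = √(213.5333 / 6) = √35.5889 = 5.9656%
VaR = −(r̄ − z·σ) = −(-4.8333 − 1.282 × 5.9656) = −(-12.4812) = 12.4812%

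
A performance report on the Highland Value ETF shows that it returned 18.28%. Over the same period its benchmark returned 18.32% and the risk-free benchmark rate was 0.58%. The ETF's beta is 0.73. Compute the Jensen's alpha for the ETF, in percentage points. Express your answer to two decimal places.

CAPM expected return = Rf + β(Rm − Rf) = 0.58% + 0.73 × (18.32% − 0.58%) = 0.58 + 0.73 × 17.74 = 13.5302%
Jensen's α = Rp − E[R] = 18.28% − 13.5302% = 4.7498

4.75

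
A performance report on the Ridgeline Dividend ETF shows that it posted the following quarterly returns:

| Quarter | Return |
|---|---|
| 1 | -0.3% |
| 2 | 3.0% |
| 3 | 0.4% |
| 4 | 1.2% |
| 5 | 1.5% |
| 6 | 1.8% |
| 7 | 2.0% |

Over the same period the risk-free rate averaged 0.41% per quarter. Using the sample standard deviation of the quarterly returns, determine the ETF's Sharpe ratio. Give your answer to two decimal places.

0.89

r̄ = (-0.3 + 3 + 0.4 + 1.2 + 1.5 + 1.8 + 2) / 7 = 9.60 / 7 = 1.3714%
Sample std dev = √[7.0143 / 6] = 1.0812%
Sharpe = (r̄ − rf) / σ = (1.3714 − 0.41) / 1.0812 = 0.9614 / 1.0812 = 0.8892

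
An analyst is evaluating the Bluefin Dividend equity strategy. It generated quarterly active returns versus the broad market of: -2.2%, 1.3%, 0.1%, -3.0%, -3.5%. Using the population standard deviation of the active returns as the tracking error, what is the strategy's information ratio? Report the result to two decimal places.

r̄ = (-2.2 + 1.3 + 0.1 − 3 − 3.5) / 5 = -7.30 / 5 = -1.4600%
Σ(r − r̄)² = (-2.2 − (-1.4600))² + (1.3 − (-1.4600))² + (0.1 − (-1.4600))² + … = 17.1320
σ = √[17.1320 / 5] = 1.8511%
IR = r̄ / tracking error = -1.4600 / 1.8511 = -0.7887

-0.79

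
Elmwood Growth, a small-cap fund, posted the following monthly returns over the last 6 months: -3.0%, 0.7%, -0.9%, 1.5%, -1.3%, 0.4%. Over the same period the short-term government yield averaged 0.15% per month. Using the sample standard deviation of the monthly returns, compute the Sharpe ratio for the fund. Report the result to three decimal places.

-0.358

Mean return μ = -2.60 / 6 = -0.4333%
Σ(r − μ)² = 13.2733; sample σ = √(13.2733/5) = 1.6293%
Sharpe = (μ − rf) / σ = (-0.4333 − 0.15) / 1.6293 = -0.5833 / 1.6293 = -0.3580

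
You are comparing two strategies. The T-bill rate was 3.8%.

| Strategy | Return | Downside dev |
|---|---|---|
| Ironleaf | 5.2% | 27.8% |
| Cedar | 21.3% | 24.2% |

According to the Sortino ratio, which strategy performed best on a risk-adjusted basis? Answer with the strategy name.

Cedar

Ironleaf: Sortino ratio = (5.2% − 3.8%) / 27.8% = 0.050
Cedar: Sortino ratio = (21.3% − 3.8%) / 24.2% = 0.723
Highest: Cedar (0.723).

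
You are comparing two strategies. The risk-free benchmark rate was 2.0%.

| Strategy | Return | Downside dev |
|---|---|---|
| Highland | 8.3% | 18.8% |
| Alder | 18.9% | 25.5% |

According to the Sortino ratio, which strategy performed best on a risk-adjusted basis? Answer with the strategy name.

Highland: Sortino ratio = (8.3% − 2.0%) / 18.8% = 0.335
Alder: Sortino ratio = (18.9% − 2.0%) / 25.5% = 0.663
Highest: Alder (0.663).

Alder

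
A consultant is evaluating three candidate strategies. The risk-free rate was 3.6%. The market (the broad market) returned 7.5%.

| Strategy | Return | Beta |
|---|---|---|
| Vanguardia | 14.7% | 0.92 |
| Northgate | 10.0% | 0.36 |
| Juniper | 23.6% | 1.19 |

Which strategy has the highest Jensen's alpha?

Juniper

Vanguardia: α = 14.7% − [3.6% + 0.92 × (7.5% − 3.6%)] = 7.512
Northgate: α = 10.0% − [3.6% + 0.36 × (7.5% − 3.6%)] = 4.996
Juniper: α = 23.6% − [3.6% + 1.19 × (7.5% − 3.6%)] = 15.359
Highest: Juniper (15.359).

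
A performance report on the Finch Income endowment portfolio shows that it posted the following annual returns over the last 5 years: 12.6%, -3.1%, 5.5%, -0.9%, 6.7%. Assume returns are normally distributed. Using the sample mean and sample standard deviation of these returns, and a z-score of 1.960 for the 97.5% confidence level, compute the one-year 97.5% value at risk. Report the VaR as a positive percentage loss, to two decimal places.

8.15

Mean return μ = 20.80 / 5 = 4.1600%
Σ(r − μ)² = 157.7920; sample σ = √(157.7920/4) = 6.2808%
VaR = −(μ − z·σ) = −(4.1600 − 1.960 × 6.2808) = −(-8.1504) = 8.1504%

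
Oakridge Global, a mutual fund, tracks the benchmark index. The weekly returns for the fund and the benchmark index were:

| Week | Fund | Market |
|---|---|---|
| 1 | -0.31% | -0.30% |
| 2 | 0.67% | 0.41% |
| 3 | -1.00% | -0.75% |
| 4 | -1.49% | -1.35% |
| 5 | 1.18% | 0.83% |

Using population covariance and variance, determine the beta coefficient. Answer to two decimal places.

1.27

r̄p = -0.1900%,  r̄m = -0.2320%
Cov = Σ(rp − r̄p)(rm − r̄m) / 5 = 0.7776
Var(rm) = Σ(rm − r̄m)² / 5 = 0.6126
β = Cov / Var = 0.7776 / 0.6126 = 1.2693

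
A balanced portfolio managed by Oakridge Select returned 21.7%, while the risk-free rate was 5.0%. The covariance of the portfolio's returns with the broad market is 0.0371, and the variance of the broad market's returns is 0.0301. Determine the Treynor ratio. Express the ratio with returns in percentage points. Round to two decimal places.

13.55

β = Cov / Var = 0.0371 / 0.0301 = 1.2326
Treynor = (Rp − Rf) / β = (21.7% − 5.0%) / 1.2326 = 16.70 / 1.2326 = 13.5486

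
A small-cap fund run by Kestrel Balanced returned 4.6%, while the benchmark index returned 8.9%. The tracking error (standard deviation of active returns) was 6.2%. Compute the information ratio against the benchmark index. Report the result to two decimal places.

IR = (Rp − Rb) / TE = (4.6% − 8.9%) / 6.2% = -4.30% / 6.2% = -0.6935

-0.69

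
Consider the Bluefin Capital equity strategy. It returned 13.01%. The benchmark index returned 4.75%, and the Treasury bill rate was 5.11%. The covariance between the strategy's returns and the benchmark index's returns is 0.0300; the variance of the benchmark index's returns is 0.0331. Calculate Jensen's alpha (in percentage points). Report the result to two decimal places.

β = Cov / Var = 0.0300 / 0.0331 = 0.9063
E[R] = Rf + β(Rm − Rf) = 5.11% + 0.9063 × (4.75% − 5.11%) = 4.7837%
α = Rp − E[R] = 13.01% − 4.7837% = 8.2263

8.23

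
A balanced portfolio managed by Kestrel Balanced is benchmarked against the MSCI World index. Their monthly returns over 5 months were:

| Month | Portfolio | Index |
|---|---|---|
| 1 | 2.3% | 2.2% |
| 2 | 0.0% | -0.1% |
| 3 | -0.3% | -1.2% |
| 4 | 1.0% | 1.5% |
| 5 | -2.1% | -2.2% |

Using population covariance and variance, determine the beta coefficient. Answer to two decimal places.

r̄p = 0.1800%,  r̄m = 0.0400%
Cov = Σ(rp − r̄p)(rm − r̄m) / 5 = 2.3008
Var(rm) = Σ(rm − r̄m)² / 5 = 2.6744
β = Cov / Var = 2.3008 / 2.6744 = 0.8603

0.86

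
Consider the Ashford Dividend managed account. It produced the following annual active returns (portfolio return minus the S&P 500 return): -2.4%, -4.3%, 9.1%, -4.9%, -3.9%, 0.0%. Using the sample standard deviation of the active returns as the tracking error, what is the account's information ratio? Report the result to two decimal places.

r̄ = (-2.4 − 4.3 + 9.1 − 4.9 − 3.9 + 0) / 6 = -6.40 / 6 = -1.0667%
Σ(r − r̄)² = 139.4533; sample σ = √(139.4533/5) = 5.2812%
IR = r̄ / tracking error = -1.0667 / 5.2812 = -0.2020

-0.20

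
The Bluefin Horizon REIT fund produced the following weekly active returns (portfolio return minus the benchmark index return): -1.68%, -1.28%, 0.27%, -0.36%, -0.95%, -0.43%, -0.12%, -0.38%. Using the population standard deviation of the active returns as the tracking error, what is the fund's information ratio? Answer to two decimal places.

-1.03

r̄ = (-1.68 − 1.28 + 0.27 − 0.36 − 0.95 − 0.43 − 0.12 − 0.38) / 8 = -0.6163%
Σ(r − r̄)² = 2.8714; population σ = √(2.8714/8) = 0.5991%
IR = r̄ / tracking error = -0.6163 / 0.5991 = -1.0287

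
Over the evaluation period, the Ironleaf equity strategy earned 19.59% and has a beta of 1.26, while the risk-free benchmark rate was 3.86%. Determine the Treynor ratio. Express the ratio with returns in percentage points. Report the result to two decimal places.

12.48

Treynor = (Rp − Rf) / β = (19.59% − 3.86%) / 1.26 = 15.73 / 1.26 = 12.4841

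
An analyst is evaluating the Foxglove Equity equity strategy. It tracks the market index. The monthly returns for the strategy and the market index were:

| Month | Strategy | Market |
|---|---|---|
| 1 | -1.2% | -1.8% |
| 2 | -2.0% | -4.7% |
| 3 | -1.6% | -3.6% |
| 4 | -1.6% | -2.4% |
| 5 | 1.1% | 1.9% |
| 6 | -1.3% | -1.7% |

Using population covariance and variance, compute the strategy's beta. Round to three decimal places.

r̄p = -1.1000%,  r̄m = -2.0500%
Cov = Σ(rp − r̄p)(rm − r̄m) / 6 = 1.9883
Var(rm) = Σ(rm − r̄m)² / 6 = 4.2225
β = Cov / Var = 1.9883 / 4.2225 = 0.4709

0.471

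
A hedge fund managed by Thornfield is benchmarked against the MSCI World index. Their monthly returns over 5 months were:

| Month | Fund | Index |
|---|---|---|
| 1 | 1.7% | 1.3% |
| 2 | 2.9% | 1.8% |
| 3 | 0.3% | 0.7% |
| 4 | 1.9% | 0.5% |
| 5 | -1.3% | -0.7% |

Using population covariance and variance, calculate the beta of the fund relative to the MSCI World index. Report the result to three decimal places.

r̄p = 1.1000%,  r̄m = 0.7200%
Cov = Σ(rp − r̄p)(rm − r̄m) / 5 = 1.1080
Var(rm) = Σ(rm − r̄m)² / 5 = 0.7136
β = Cov / Var = 1.1080 / 0.7136 = 1.5527

1.553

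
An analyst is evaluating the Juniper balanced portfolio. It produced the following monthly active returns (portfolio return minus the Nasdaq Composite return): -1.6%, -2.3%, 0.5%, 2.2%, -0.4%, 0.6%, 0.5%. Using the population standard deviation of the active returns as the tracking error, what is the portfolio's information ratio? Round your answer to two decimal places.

r̄ = (-1.6 − 2.3 + 0.5 + 2.2 − 0.4 + 0.6 + 0.5) / 7 = -0.50 / 7 = -0.0714%
Population std dev = √[13.6743 / 7] = 1.3977%
IR = r̄ / tracking error = -0.0714 / 1.3977 = -0.0511

-0.05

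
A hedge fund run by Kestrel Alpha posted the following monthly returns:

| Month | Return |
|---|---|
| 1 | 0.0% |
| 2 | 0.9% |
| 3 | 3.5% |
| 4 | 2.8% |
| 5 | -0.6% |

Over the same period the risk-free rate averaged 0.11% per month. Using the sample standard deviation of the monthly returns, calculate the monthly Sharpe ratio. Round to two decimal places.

0.68

Mean return r̄ = 6.60 / 5 = 1.3200%
Σ(r − r̄)² = (0 − 1.3200)² + (0.9 − 1.3200)² + (3.5 − 1.3200)² + … = 12.5480
σ = √[12.5480 / 4] = 1.7712%
Sharpe = (r̄ − rf) / σ = (1.3200 − 0.11) / 1.7712 = 1.2100 / 1.7712 = 0.6832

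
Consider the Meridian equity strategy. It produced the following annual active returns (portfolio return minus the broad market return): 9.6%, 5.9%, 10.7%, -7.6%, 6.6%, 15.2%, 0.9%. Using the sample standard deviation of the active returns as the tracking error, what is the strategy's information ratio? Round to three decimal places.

0.794

r̄ = (9.6 + 5.9 + 10.7 − 7.6 + 6.6 + 15.2 + 0.9) / 7 = 5.9000%
Sample σ = √[Σ(r − r̄)² / 6] = √[330.9600 / 6] = √55.1600 = 7.4270%
IR = r̄ / tracking error = 5.9000 / 7.4270 = 0.7944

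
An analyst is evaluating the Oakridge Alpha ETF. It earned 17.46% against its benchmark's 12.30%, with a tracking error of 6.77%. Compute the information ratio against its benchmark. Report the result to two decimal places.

0.76

IR = (Rp − Rb) / TE = (17.46% − 12.30%) / 6.77% = 5.16% / 6.77% = 0.7622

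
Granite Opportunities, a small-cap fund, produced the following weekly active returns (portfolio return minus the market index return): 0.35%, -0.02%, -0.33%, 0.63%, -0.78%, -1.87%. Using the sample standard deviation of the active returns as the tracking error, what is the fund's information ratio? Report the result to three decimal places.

r̄ = (0.35 − 0.02 − 0.33 + 0.63 − 0.78 − 1.87) / 6 = -0.3367%
Sample σ = √[Σ(r − r̄)² / 5] = √[4.0539 / 5] = √0.8108 = 0.9004%
IR = r̄ / tracking error = -0.3367 / 0.9004 = -0.3739

-0.374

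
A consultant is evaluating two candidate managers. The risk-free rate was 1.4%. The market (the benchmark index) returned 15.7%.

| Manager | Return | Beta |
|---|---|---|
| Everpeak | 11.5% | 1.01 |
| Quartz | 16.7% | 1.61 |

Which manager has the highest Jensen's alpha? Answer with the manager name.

Everpeak

Everpeak: α = 11.5% − [1.4% + 1.01 × (15.7% − 1.4%)] = -4.343
Quartz: α = 16.7% − [1.4% + 1.61 × (15.7% − 1.4%)] = -7.723
Highest: Everpeak (-4.343).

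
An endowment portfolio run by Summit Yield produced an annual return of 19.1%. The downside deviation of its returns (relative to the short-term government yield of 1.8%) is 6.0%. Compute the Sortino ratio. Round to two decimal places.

2.88

Sortino = (Rp − Rf) / σd = (19.1% − 1.8%) / 6.0% = 17.30% / 6.0% = 2.8833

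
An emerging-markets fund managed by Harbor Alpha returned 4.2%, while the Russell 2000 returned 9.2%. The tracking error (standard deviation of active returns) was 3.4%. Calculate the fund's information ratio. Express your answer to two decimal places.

-1.47

IR = (Rp − Rb) / TE = (4.2% − 9.2%) / 3.4% = -5.00% / 3.4% = -1.4706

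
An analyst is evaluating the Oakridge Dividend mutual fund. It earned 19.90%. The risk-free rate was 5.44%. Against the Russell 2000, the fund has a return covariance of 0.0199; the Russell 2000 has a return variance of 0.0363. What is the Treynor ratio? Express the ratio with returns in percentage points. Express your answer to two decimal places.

β = Cov / Var = 0.0199 / 0.0363 = 0.5482
Treynor = (Rp − Rf) / β = (19.90% − 5.44%) / 0.5482 = 14.46 / 0.5482 = 26.3772

26.38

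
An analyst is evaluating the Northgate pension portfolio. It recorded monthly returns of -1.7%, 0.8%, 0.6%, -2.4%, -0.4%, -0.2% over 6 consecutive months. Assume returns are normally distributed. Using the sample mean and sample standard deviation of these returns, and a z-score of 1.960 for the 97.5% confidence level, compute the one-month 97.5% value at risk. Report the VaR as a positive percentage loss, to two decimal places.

r̄ = (-1.7 + 0.8 + 0.6 − 2.4 − 0.4 − 0.2) / 6 = -0.5500%
Sample σ = √[Σ(r − r̄)² / 5] = √[8.0350 / 5] = √1.6070 = 1.2677%
VaR = −(r̄ − z·σ) = −(-0.5500 − 1.960 × 1.2677) = −(-3.0347) = 3.0347%

3.03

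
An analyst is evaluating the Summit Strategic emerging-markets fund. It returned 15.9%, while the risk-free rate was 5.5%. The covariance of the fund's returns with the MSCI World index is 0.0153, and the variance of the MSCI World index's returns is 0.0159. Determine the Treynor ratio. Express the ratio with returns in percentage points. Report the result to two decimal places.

10.81

β = Cov / Var = 0.0153 / 0.0159 = 0.9623
Treynor = (Rp − Rf) / β = (15.9% − 5.5%) / 0.9623 = 10.40 / 0.9623 = 10.8074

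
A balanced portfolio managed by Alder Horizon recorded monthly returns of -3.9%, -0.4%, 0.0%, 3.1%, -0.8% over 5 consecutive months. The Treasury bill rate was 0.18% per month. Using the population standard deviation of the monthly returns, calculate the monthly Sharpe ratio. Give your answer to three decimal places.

-0.260

μ = (-3.9 − 0.4 + 0 + 3.1 − 0.8) / 5 = -0.4000%
Population std dev = √[24.8200 / 5] = 2.2280%
Sharpe = (μ − rf) / σ = (-0.4000 − 0.18) / 2.2280 = -0.5800 / 2.2280 = -0.2603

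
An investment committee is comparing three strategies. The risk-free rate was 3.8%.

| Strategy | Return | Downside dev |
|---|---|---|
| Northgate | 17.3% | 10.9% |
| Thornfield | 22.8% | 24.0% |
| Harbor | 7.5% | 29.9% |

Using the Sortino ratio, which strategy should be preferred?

Northgate: Sortino ratio = (17.3% − 3.8%) / 10.9% = 1.239
Thornfield: Sortino ratio = (22.8% − 3.8%) / 24.0% = 0.792
Harbor: Sortino ratio = (7.5% − 3.8%) / 29.9% = 0.124
Highest: Northgate (1.239).

Northgate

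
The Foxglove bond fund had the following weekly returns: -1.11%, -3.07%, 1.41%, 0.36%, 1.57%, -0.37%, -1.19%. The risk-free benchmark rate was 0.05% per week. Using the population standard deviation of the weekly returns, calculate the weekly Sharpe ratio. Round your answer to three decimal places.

Mean return r̄ = -2.400 / 7 = -0.3429%
Σ(r − r̄)² = 15.9697; population σ = √(15.9697/7) = 1.5104%
Sharpe = (r̄ − rf) / σ = (-0.3429 − 0.05) / 1.5104 = -0.3929 / 1.5104 = -0.2601

-0.260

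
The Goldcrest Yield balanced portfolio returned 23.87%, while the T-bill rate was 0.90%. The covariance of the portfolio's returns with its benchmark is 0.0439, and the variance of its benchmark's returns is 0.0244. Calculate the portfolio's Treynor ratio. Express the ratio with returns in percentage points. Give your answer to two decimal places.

12.77

β = Cov / Var = 0.0439 / 0.0244 = 1.7992
Treynor = (Rp − Rf) / β = (23.87% − 0.90%) / 1.7992 = 22.97 / 1.7992 = 12.7668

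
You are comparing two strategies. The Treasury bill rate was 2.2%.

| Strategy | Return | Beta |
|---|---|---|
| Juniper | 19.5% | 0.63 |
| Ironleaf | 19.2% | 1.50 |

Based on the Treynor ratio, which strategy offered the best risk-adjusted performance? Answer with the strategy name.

Juniper

Juniper: Treynor = (19.5% − 2.2%) / 0.63 = 27.460
Ironleaf: Treynor = (19.2% − 2.2%) / 1.50 = 11.333
Highest: Juniper (27.460).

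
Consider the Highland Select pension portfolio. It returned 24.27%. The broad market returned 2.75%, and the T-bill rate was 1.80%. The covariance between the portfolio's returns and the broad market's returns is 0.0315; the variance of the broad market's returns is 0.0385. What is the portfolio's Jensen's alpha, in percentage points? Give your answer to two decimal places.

21.69

β = Cov / Var = 0.0315 / 0.0385 = 0.8182
E[R] = Rf + β(Rm − Rf) = 1.80% + 0.8182 × (2.75% − 1.80%) = 2.5773%
α = Rp − E[R] = 24.27% − 2.5773% = 21.6927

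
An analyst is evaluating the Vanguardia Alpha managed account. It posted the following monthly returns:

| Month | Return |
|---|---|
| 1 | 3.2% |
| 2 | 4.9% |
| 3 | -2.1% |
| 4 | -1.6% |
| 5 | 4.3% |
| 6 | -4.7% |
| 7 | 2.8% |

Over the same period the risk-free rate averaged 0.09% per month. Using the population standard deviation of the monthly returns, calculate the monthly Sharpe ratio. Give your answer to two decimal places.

Mean return r̄ = 6.80 / 7 = 0.9714%
Σ(r − r̄)² = 83.0343; population σ = √(83.0343/7) = 3.4441%
Sharpe = (r̄ − rf) / σ = (0.9714 − 0.09) / 3.4441 = 0.8814 / 3.4441 = 0.2559

0.26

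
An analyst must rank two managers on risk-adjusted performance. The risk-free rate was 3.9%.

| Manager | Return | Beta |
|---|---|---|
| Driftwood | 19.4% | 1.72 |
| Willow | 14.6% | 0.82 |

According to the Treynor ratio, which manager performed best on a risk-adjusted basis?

Driftwood: Treynor = (19.4% − 3.9%) / 1.72 = 9.012
Willow: Treynor = (14.6% − 3.9%) / 0.82 = 13.049
Highest: Willow (13.049).

Willow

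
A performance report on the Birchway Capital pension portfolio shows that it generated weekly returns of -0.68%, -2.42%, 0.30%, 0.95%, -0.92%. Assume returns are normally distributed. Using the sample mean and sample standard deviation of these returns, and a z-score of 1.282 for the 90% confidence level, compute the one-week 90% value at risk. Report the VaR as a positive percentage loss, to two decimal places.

r̄ = (-0.68 − 2.42 + 0.3 + 0.95 − 0.92) / 5 = -2.770 / 5 = -0.5540%
Sample std dev = √[6.6231 / 4] = 1.2868%
VaR = −(r̄ − z·σ) = −(-0.5540 − 1.282 × 1.2868) = −(-2.2037) = 2.2037%

2.20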